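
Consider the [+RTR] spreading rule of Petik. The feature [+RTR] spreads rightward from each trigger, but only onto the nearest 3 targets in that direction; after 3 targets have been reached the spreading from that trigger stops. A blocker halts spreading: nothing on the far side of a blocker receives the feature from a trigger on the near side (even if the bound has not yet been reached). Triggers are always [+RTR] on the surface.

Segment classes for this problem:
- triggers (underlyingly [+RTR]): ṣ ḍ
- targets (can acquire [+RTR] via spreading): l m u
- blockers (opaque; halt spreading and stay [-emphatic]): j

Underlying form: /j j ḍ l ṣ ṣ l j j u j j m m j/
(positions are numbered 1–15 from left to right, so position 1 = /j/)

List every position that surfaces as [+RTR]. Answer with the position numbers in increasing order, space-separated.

3 4 5 6 7

From /ḍ/ at 3 rightward: 4 /l/ → [+RTR]; 5 /ṣ/ is itself a trigger — this domain ends here.
From /ṣ/ at 5 rightward: 6 /ṣ/ is itself a trigger — this domain ends here.
From /ṣ/ at 6 rightward: 7 /l/ → [+RTR]; 8 /j/ blocks.
Targets with no active source: positions 10 13 14 stay [-emphatic].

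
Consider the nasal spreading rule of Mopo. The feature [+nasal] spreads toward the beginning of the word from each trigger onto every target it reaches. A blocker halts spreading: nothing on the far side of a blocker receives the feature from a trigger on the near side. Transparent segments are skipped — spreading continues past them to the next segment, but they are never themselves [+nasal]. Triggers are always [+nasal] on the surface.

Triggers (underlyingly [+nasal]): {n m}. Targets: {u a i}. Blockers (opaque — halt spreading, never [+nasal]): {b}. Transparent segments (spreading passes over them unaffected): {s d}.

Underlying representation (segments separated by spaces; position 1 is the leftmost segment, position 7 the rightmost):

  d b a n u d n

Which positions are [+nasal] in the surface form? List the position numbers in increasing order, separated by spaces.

3 4 5 7

From /n/ at 4 leftward: 3 /a/ → [+nasal]; 2 /b/ blocks.
From /n/ at 7 leftward: 6 /d/ transparent; 5 /u/ → [+nasal]; 4 /n/ is itself a trigger — this domain ends here.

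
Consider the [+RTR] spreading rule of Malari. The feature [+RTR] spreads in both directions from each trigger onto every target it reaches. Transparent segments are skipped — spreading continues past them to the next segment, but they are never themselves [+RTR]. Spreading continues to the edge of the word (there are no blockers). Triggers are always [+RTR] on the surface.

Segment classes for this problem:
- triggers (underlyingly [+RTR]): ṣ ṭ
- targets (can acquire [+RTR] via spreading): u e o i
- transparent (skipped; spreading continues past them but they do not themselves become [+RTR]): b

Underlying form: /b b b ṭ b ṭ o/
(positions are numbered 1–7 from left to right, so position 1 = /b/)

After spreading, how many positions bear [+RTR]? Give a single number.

3

From /ṭ/ at 4 rightward: 5 /b/ transparent; 6 /ṭ/ is itself a trigger — this domain ends here.
From /ṭ/ at 4 leftward: 3 /b/ transparent; 2 /b/ transparent; 1 /b/ transparent; word edge.
From /ṭ/ at 6 rightward: 7 /o/ → [+RTR]; word edge.
From /ṭ/ at 6 leftward: 5 /b/ transparent; 4 /ṭ/ is itself a trigger — this domain ends here.
[+RTR] positions on the surface: 4 6 7.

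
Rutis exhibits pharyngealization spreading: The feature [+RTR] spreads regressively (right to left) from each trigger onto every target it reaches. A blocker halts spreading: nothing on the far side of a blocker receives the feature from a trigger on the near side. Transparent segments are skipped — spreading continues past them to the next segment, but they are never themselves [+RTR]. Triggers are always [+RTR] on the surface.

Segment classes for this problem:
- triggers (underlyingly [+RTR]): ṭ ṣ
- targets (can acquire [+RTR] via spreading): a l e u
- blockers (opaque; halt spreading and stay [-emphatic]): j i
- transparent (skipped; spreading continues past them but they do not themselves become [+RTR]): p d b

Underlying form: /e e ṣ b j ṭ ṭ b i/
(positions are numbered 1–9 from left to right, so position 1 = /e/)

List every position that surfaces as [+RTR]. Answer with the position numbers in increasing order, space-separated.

1 2 3 6 7

From /ṣ/ at 3 leftward: 2 /e/ → [+RTR]; 1 /e/ → [+RTR]; word edge.
From /ṭ/ at 6 leftward: 5 /j/ blocks.
From /ṭ/ at 7 leftward: 6 /ṭ/ is itself a trigger — this domain ends here.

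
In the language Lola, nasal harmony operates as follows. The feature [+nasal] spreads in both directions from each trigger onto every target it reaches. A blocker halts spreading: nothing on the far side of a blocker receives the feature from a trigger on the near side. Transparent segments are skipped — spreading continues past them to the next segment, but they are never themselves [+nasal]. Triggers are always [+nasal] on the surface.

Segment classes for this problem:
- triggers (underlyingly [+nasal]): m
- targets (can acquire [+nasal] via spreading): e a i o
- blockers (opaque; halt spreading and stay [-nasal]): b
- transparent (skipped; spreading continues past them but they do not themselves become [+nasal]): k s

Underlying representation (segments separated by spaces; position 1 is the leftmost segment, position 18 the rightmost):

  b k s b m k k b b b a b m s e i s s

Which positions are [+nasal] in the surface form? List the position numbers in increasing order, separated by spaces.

5 13 15 16

From /m/ at 5 rightward: 6 /k/ transparent; 7 /k/ transparent; 8 /b/ blocks.
From /m/ at 5 leftward: 4 /b/ blocks.
From /m/ at 13 rightward: 14 /s/ transparent; 15 /e/ → [+nasal]; 16 /i/ → [+nasal]; 17 /s/ transparent; 18 /s/ transparent; word edge.
From /m/ at 13 leftward: 12 /b/ blocks.
Target with no active source: position 11 stays [-nasal].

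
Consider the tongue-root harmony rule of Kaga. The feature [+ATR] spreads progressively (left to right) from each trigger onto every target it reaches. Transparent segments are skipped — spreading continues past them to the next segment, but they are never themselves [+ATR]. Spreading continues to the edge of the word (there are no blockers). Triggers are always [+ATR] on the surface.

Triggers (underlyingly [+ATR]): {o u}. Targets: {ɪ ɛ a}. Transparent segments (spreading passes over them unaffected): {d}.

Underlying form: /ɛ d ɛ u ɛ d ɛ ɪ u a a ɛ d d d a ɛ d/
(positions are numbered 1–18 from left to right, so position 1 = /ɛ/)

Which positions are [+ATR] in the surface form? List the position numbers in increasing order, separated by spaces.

From /u/ at 4 rightward: 5 /ɛ/ → [+ATR]; 6 /d/ transparent; 7 /ɛ/ → [+ATR]; 8 /ɪ/ → [+ATR]; 9 /u/ is itself a trigger — this domain ends here.
From /u/ at 9 rightward: 10 /a/ → [+ATR]; 11 /a/ → [+ATR]; 12 /ɛ/ → [+ATR]; 13 /d/ transparent; 14 /d/ transparent; 15 /d/ transparent; 16 /a/ → [+ATR]; 17 /ɛ/ → [+ATR]; 18 /d/ transparent; word edge.
Targets with no active source: positions 1 3 stay [-ATR].

4 5 7 8 9 10 11 12 16 17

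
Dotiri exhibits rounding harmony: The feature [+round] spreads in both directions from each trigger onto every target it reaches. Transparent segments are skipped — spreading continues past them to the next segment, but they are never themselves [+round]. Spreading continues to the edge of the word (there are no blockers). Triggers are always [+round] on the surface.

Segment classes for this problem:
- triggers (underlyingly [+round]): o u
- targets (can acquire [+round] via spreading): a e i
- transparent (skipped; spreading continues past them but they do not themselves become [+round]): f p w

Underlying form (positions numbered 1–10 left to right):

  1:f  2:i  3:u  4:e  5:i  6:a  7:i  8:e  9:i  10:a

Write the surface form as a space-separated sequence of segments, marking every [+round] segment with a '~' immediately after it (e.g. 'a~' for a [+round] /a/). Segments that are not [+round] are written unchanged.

From /u/ at 3 rightward: 4 /e/ → [+round]; 5 /i/ → [+round]; 6 /a/ → [+round]; 7 /i/ → [+round]; 8 /e/ → [+round]; 9 /i/ → [+round]; 10 /a/ → [+round]; word edge.
From /u/ at 3 leftward: 2 /i/ → [+round]; 1 /f/ transparent; word edge.
[+round] positions on the surface: 2 3 4 5 6 7 8 9 10.

f i~ u~ e~ i~ a~ i~ e~ i~ a~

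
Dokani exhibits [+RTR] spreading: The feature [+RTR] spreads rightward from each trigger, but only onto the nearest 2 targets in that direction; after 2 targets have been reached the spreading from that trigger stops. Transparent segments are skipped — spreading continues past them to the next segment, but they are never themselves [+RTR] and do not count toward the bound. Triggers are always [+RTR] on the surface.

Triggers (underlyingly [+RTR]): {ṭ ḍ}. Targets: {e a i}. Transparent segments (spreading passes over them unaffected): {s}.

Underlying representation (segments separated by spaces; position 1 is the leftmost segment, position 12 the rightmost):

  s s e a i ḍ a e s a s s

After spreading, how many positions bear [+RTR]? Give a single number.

3

From /ḍ/ at 6 rightward: 7 /a/ → [+RTR]; 8 /e/ → [+RTR]; bound reached.
Targets with no active source: positions 3 4 5 10 stay [-emphatic].
[+RTR] positions on the surface: 6 7 8.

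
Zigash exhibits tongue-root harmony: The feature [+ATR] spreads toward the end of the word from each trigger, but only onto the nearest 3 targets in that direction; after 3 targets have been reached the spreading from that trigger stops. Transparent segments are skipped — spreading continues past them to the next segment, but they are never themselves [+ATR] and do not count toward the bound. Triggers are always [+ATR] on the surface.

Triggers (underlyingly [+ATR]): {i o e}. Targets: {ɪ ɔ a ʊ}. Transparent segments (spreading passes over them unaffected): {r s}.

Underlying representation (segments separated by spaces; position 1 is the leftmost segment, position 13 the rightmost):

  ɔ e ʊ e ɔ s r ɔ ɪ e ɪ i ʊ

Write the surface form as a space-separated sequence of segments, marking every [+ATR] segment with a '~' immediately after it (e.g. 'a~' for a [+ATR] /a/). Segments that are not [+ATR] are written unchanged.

ɔ e~ ʊ~ e~ ɔ~ s r ɔ~ ɪ~ e~ ɪ~ i~ ʊ~

From /e/ at 2 rightward: 3 /ʊ/ → [+ATR]; 4 /e/ is itself a trigger — this domain ends here.
From /e/ at 4 rightward: 5 /ɔ/ → [+ATR]; 6 /s/ transparent; 7 /r/ transparent; 8 /ɔ/ → [+ATR]; 9 /ɪ/ → [+ATR]; bound reached.
From /e/ at 10 rightward: 11 /ɪ/ → [+ATR]; 12 /i/ is itself a trigger — this domain ends here.
From /i/ at 12 rightward: 13 /ʊ/ → [+ATR]; word edge.
Target with no active source: position 1 stays [-ATR].
[+ATR] positions on the surface: 2 3 4 5 8 9 10 11 12 13.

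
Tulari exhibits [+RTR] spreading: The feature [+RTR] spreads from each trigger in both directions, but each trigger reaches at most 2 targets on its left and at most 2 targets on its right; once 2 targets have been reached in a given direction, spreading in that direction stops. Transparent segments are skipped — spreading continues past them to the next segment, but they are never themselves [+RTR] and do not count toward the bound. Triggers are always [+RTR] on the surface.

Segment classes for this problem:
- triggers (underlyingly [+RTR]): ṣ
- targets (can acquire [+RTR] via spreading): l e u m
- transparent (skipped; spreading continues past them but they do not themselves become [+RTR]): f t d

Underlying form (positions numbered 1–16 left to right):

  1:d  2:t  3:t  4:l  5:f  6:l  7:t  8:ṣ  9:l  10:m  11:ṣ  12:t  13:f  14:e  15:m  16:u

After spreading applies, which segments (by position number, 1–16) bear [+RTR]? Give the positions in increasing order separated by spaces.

4 6 8 9 10 11 14 15

From /ṣ/ at 8 rightward: 9 /l/ → [+RTR]; 10 /m/ → [+RTR]; bound reached.
From /ṣ/ at 8 leftward: 7 /t/ transparent; 6 /l/ → [+RTR]; 5 /f/ transparent; 4 /l/ → [+RTR]; bound reached.
From /ṣ/ at 11 rightward: 12 /t/ transparent; 13 /f/ transparent; 14 /e/ → [+RTR]; 15 /m/ → [+RTR]; bound reached.
From /ṣ/ at 11 leftward: 10 /m/ → [+RTR]; 9 /l/ → [+RTR]; bound reached.
Target with no active source: position 16 stays [-emphatic].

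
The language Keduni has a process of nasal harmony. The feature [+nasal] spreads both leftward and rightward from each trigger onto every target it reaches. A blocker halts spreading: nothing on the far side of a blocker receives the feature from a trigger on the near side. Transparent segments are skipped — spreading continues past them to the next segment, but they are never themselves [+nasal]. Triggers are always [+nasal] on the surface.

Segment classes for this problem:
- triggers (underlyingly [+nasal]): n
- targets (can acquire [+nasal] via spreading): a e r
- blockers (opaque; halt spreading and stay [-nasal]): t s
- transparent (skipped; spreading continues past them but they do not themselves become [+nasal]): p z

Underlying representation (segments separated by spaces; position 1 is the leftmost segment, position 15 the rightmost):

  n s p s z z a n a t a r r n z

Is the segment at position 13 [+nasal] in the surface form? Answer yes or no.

yes

From /n/ at 1 rightward: 2 /s/ blocks.
From /n/ at 1 leftward: word edge.
From /n/ at 8 rightward: 9 /a/ → [+nasal]; 10 /t/ blocks.
From /n/ at 8 leftward: 7 /a/ → [+nasal]; 6 /z/ transparent; 5 /z/ transparent; 4 /s/ blocks.
From /n/ at 14 rightward: 15 /z/ transparent; word edge.
From /n/ at 14 leftward: 13 /r/ → [+nasal]; 12 /r/ → [+nasal]; 11 /a/ → [+nasal]; 10 /t/ blocks.
[+nasal] positions on the surface: 1 7 8 9 11 12 13 14.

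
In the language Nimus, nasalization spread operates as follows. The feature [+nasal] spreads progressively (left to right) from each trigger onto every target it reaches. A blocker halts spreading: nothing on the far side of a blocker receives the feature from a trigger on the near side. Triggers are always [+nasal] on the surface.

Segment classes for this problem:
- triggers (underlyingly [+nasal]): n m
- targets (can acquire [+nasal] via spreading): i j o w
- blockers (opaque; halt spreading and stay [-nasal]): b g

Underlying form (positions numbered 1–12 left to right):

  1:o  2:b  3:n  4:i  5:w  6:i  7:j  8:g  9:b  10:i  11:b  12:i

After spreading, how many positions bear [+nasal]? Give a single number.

From /n/ at 3 rightward: 4 /i/ → [+nasal]; 5 /w/ → [+nasal]; 6 /i/ → [+nasal]; 7 /j/ → [+nasal]; 8 /g/ blocks.
Targets with no active source: positions 1 10 12 stay [-nasal].
[+nasal] positions on the surface: 3 4 5 6 7.

5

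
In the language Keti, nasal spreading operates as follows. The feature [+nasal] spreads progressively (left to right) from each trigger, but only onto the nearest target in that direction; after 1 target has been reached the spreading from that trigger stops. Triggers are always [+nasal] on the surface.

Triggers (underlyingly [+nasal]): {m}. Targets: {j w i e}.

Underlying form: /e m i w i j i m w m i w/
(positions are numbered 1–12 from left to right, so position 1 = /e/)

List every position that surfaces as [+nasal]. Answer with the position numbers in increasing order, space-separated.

2 3 8 9 10 11

From /m/ at 2 rightward: 3 /i/ → [+nasal]; bound reached.
From /m/ at 8 rightward: 9 /w/ → [+nasal]; bound reached.
From /m/ at 10 rightward: 11 /i/ → [+nasal]; bound reached.
Targets with no active source: positions 1 4 5 6 7 12 stay [-nasal].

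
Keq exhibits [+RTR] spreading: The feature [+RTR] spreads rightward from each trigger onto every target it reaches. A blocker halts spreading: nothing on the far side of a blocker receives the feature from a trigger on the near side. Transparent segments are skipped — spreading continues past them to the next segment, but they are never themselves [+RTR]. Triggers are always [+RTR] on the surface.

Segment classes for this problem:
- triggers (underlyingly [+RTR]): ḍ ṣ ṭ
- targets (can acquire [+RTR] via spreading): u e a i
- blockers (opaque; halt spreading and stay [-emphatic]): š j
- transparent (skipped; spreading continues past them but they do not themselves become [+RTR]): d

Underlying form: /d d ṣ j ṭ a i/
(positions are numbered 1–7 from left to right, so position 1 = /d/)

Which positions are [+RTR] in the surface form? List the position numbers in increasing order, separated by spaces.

3 5 6 7

From /ṣ/ at 3 rightward: 4 /j/ blocks.
From /ṭ/ at 5 rightward: 6 /a/ → [+RTR]; 7 /i/ → [+RTR]; word edge.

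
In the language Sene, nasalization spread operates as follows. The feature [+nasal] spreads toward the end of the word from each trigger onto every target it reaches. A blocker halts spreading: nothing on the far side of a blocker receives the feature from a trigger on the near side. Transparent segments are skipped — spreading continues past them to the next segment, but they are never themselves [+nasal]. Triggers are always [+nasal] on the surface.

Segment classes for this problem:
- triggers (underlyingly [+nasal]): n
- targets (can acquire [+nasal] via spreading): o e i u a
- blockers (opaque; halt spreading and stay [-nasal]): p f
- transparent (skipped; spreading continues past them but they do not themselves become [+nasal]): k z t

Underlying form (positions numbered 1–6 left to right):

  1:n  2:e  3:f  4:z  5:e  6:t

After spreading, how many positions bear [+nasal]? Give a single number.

From /n/ at 1 rightward: 2 /e/ → [+nasal]; 3 /f/ blocks.
Target with no active source: position 5 stays [-nasal].
[+nasal] positions on the surface: 1 2.

2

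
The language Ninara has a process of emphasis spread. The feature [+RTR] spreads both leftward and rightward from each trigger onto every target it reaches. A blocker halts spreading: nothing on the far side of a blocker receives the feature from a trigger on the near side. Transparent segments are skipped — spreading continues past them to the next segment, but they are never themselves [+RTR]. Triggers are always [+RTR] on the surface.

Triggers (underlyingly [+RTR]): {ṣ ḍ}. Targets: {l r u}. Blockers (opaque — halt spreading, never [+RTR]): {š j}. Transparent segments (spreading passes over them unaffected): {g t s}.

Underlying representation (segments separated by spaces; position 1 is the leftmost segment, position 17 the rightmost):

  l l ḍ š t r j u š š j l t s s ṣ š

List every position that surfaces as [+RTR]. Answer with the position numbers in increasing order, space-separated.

1 2 3 12 16

From /ḍ/ at 3 rightward: 4 /š/ blocks.
From /ḍ/ at 3 leftward: 2 /l/ → [+RTR]; 1 /l/ → [+RTR]; word edge.
From /ṣ/ at 16 rightward: 17 /š/ blocks.
From /ṣ/ at 16 leftward: 15 /s/ transparent; 14 /s/ transparent; 13 /t/ transparent; 12 /l/ → [+RTR]; 11 /j/ blocks.
Targets with no active source: positions 6 8 stay [-emphatic].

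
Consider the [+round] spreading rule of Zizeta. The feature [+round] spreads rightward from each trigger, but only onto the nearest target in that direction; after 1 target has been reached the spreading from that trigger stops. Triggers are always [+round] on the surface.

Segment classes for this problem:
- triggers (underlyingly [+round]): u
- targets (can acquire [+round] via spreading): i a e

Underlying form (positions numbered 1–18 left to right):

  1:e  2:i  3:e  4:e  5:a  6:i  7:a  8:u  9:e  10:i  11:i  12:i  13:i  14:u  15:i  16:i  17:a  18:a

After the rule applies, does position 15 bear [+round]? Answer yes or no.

From /u/ at 8 rightward: 9 /e/ → [+round]; bound reached.
From /u/ at 14 rightward: 15 /i/ → [+round]; bound reached.
Targets with no active source: positions 1 2 3 4 5 6 7 10 11 12 13 16 17 18 stay [-round].
[+round] positions on the surface: 8 9 14 15.

yes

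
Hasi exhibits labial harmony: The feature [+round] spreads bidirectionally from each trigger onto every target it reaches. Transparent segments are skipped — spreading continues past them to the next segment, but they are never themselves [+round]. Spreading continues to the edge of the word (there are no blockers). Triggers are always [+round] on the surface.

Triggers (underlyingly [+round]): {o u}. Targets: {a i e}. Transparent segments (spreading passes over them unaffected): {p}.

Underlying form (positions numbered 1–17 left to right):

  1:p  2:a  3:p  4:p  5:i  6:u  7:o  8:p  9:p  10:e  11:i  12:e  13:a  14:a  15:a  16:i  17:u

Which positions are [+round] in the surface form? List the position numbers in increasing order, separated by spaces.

2 5 6 7 10 11 12 13 14 15 16 17

From /u/ at 6 rightward: 7 /o/ is itself a trigger — this domain ends here.
From /u/ at 6 leftward: 5 /i/ → [+round]; 4 /p/ transparent; 3 /p/ transparent; 2 /a/ → [+round]; 1 /p/ transparent; word edge.
From /o/ at 7 rightward: 8 /p/ transparent; 9 /p/ transparent; 10 /e/ → [+round]; 11 /i/ → [+round]; 12 /e/ → [+round]; 13 /a/ → [+round]; 14 /a/ → [+round]; 15 /a/ → [+round]; 16 /i/ → [+round]; 17 /u/ is itself a trigger — this domain ends here.
From /o/ at 7 leftward: 6 /u/ is itself a trigger — this domain ends here.
From /u/ at 17 rightward: word edge.
From /u/ at 17 leftward: 16 /i/ → [+round]; 15 /a/ → [+round]; 14 /a/ → [+round]; 13 /a/ → [+round]; 12 /e/ → [+round]; 11 /i/ → [+round]; 10 /e/ → [+round]; 9 /p/ transparent; 8 /p/ transparent; 7 /o/ is itself a trigger — this domain ends here.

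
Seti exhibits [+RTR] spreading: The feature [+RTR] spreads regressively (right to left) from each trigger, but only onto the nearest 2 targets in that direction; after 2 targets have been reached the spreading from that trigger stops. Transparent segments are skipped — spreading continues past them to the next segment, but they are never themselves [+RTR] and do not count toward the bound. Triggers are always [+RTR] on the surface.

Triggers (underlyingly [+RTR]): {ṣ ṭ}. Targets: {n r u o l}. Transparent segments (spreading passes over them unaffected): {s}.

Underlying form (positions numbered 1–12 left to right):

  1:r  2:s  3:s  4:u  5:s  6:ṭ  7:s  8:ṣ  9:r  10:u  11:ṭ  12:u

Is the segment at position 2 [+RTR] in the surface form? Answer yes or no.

From /ṭ/ at 6 leftward: 5 /s/ transparent; 4 /u/ → [+RTR]; 3 /s/ transparent; 2 /s/ transparent; 1 /r/ → [+RTR]; bound reached.
From /ṣ/ at 8 leftward: 7 /s/ transparent; 6 /ṭ/ is itself a trigger — this domain ends here.
From /ṭ/ at 11 leftward: 10 /u/ → [+RTR]; 9 /r/ → [+RTR]; bound reached.
Target with no active source: position 12 stays [-emphatic].
[+RTR] positions on the surface: 1 4 6 8 9 10 11.

no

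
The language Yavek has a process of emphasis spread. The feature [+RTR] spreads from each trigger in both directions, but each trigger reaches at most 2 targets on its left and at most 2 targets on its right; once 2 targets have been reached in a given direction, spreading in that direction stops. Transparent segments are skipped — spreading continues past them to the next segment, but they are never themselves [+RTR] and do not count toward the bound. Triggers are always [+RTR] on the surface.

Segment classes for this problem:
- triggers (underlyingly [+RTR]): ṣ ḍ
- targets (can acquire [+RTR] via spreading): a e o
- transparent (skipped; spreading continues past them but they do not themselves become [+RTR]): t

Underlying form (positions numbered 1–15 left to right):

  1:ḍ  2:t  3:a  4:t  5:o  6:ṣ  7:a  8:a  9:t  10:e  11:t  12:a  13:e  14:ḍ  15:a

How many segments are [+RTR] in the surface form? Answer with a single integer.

10

From /ḍ/ at 1 rightward: 2 /t/ transparent; 3 /a/ → [+RTR]; 4 /t/ transparent; 5 /o/ → [+RTR]; bound reached.
From /ḍ/ at 1 leftward: word edge.
From /ṣ/ at 6 rightward: 7 /a/ → [+RTR]; 8 /a/ → [+RTR]; bound reached.
From /ṣ/ at 6 leftward: 5 /o/ → [+RTR]; 4 /t/ transparent; 3 /a/ → [+RTR]; bound reached.
From /ḍ/ at 14 rightward: 15 /a/ → [+RTR]; word edge.
From /ḍ/ at 14 leftward: 13 /e/ → [+RTR]; 12 /a/ → [+RTR]; bound reached.
Target with no active source: position 10 stays [-emphatic].
[+RTR] positions on the surface: 1 3 5 6 7 8 12 13 14 15.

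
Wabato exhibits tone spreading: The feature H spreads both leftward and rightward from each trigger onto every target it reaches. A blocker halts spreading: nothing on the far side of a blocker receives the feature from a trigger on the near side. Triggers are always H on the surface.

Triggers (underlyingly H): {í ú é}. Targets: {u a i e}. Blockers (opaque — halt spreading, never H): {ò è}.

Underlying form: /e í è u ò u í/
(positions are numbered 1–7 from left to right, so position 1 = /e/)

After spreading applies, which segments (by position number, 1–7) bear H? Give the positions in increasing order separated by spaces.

1 2 6 7

From /í/ at 2 rightward: 3 /è/ blocks.
From /í/ at 2 leftward: 1 /e/ → H; word edge.
From /í/ at 7 rightward: word edge.
From /í/ at 7 leftward: 6 /u/ → H; 5 /ò/ blocks.
Target with no active source: position 4 stays [-high tone].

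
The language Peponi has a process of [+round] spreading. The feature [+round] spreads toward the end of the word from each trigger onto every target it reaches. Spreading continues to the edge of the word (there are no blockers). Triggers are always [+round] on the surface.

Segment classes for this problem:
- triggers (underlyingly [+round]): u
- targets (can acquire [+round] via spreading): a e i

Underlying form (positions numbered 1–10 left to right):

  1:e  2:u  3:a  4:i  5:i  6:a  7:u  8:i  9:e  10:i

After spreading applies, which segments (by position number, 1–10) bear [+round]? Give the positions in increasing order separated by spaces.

2 3 4 5 6 7 8 9 10

From /u/ at 2 rightward: 3 /a/ → [+round]; 4 /i/ → [+round]; 5 /i/ → [+round]; 6 /a/ → [+round]; 7 /u/ is itself a trigger — this domain ends here.
From /u/ at 7 rightward: 8 /i/ → [+round]; 9 /e/ → [+round]; 10 /i/ → [+round]; word edge.
Target with no active source: position 1 stays [-round].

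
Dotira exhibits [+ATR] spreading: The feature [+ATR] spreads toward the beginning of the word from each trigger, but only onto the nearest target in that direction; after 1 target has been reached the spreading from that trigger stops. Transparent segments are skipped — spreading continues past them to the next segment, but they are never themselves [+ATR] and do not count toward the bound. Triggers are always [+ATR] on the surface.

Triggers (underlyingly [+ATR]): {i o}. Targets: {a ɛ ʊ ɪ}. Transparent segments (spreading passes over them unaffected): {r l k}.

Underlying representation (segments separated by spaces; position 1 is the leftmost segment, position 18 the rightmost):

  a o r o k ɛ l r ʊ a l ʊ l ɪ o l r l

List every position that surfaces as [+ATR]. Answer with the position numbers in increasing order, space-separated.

From /o/ at 2 leftward: 1 /a/ → [+ATR]; bound reached.
From /o/ at 4 leftward: 3 /r/ transparent; 2 /o/ is itself a trigger — this domain ends here.
From /o/ at 15 leftward: 14 /ɪ/ → [+ATR]; bound reached.
Targets with no active source: positions 6 9 10 12 stay [-ATR].

1 2 4 14 15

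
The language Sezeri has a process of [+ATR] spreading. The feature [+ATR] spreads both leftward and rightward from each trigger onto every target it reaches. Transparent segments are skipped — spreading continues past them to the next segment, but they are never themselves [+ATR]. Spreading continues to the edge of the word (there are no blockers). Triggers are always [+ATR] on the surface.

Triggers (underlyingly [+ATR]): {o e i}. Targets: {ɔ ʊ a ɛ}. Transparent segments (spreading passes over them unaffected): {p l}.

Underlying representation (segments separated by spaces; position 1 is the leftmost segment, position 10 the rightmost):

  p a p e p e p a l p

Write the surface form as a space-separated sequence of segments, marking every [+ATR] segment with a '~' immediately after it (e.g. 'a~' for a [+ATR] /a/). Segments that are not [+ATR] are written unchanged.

p a~ p e~ p e~ p a~ l p

From /e/ at 4 rightward: 5 /p/ transparent; 6 /e/ is itself a trigger — this domain ends here.
From /e/ at 4 leftward: 3 /p/ transparent; 2 /a/ → [+ATR]; 1 /p/ transparent; word edge.
From /e/ at 6 rightward: 7 /p/ transparent; 8 /a/ → [+ATR]; 9 /l/ transparent; 10 /p/ transparent; word edge.
From /e/ at 6 leftward: 5 /p/ transparent; 4 /e/ is itself a trigger — this domain ends here.
[+ATR] positions on the surface: 2 4 6 8.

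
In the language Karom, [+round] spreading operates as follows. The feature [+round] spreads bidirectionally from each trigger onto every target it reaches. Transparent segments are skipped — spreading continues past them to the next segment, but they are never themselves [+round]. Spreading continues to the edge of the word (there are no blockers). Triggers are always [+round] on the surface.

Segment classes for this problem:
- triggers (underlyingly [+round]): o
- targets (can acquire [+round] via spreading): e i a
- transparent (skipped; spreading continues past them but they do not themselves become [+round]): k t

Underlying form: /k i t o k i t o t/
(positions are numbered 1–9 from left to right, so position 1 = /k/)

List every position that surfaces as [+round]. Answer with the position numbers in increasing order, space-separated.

From /o/ at 4 rightward: 5 /k/ transparent; 6 /i/ → [+round]; 7 /t/ transparent; 8 /o/ is itself a trigger — this domain ends here.
From /o/ at 4 leftward: 3 /t/ transparent; 2 /i/ → [+round]; 1 /k/ transparent; word edge.
From /o/ at 8 rightward: 9 /t/ transparent; word edge.
From /o/ at 8 leftward: 7 /t/ transparent; 6 /i/ → [+round]; 5 /k/ transparent; 4 /o/ is itself a trigger — this domain ends here.

2 4 6 8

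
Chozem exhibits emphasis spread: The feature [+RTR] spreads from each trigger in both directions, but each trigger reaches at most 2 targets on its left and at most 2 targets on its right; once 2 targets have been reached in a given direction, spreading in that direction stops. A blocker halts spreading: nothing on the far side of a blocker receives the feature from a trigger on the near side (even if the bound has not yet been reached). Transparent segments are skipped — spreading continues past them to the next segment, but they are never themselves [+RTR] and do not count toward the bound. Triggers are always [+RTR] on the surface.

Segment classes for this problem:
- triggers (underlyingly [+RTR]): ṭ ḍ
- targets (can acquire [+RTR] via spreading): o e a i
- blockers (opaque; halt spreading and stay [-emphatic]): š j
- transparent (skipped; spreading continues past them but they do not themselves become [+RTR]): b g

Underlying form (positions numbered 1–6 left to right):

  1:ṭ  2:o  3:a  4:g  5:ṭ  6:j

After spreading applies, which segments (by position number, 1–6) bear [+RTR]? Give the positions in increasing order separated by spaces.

1 2 3 5

From /ṭ/ at 1 rightward: 2 /o/ → [+RTR]; 3 /a/ → [+RTR]; bound reached.
From /ṭ/ at 1 leftward: word edge.
From /ṭ/ at 5 rightward: 6 /j/ blocks.
From /ṭ/ at 5 leftward: 4 /g/ transparent; 3 /a/ → [+RTR]; 2 /o/ → [+RTR]; bound reached.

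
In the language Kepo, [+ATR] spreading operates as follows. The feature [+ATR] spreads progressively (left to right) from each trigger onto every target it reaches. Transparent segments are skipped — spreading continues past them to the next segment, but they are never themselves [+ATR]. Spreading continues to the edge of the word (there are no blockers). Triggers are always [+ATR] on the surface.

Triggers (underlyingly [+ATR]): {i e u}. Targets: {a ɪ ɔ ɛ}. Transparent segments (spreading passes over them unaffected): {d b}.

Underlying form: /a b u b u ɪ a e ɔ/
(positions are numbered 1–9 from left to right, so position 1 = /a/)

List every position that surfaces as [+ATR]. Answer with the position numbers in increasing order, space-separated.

3 5 6 7 8 9

From /u/ at 3 rightward: 4 /b/ transparent; 5 /u/ is itself a trigger — this domain ends here.
From /u/ at 5 rightward: 6 /ɪ/ → [+ATR]; 7 /a/ → [+ATR]; 8 /e/ is itself a trigger — this domain ends here.
From /e/ at 8 rightward: 9 /ɔ/ → [+ATR]; word edge.
Target with no active source: position 1 stays [-ATR].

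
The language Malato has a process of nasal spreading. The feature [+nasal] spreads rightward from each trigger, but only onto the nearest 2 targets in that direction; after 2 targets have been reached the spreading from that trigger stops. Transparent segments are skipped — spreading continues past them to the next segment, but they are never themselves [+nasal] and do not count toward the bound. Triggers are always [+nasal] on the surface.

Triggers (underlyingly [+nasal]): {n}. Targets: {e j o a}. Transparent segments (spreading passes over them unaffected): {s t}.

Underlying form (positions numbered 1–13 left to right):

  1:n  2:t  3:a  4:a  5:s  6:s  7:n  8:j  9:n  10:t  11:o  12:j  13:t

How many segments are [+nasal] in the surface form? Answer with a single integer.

8

From /n/ at 1 rightward: 2 /t/ transparent; 3 /a/ → [+nasal]; 4 /a/ → [+nasal]; bound reached.
From /n/ at 7 rightward: 8 /j/ → [+nasal]; 9 /n/ is itself a trigger — this domain ends here.
From /n/ at 9 rightward: 10 /t/ transparent; 11 /o/ → [+nasal]; 12 /j/ → [+nasal]; bound reached.
[+nasal] positions on the surface: 1 3 4 7 8 9 11 12.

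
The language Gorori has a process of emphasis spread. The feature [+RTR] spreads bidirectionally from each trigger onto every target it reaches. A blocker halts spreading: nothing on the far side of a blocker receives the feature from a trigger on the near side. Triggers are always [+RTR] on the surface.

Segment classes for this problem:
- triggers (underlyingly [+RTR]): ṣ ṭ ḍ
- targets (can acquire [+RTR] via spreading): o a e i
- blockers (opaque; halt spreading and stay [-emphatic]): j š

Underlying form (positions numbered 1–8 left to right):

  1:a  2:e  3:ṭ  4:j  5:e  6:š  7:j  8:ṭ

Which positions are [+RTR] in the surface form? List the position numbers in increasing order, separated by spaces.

1 2 3 8

From /ṭ/ at 3 rightward: 4 /j/ blocks.
From /ṭ/ at 3 leftward: 2 /e/ → [+RTR]; 1 /a/ → [+RTR]; word edge.
From /ṭ/ at 8 rightward: word edge.
From /ṭ/ at 8 leftward: 7 /j/ blocks.
Target with no active source: position 5 stays [-emphatic].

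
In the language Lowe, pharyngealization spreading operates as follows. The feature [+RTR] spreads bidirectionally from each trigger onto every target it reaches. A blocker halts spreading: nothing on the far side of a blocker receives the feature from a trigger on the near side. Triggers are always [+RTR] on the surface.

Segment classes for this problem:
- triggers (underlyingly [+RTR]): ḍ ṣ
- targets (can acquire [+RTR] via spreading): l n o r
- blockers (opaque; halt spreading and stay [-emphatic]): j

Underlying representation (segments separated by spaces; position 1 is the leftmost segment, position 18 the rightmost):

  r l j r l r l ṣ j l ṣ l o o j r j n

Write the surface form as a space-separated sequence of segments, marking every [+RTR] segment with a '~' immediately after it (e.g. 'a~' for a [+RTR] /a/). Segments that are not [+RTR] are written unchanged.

r l j r~ l~ r~ l~ ṣ~ j l~ ṣ~ l~ o~ o~ j r j n

From /ṣ/ at 8 rightward: 9 /j/ blocks.
From /ṣ/ at 8 leftward: 7 /l/ → [+RTR]; 6 /r/ → [+RTR]; 5 /l/ → [+RTR]; 4 /r/ → [+RTR]; 3 /j/ blocks.
From /ṣ/ at 11 rightward: 12 /l/ → [+RTR]; 13 /o/ → [+RTR]; 14 /o/ → [+RTR]; 15 /j/ blocks.
From /ṣ/ at 11 leftward: 10 /l/ → [+RTR]; 9 /j/ blocks.
Targets with no active source: positions 1 2 16 18 stay [-emphatic].
[+RTR] positions on the surface: 4 5 6 7 8 10 11 12 13 14.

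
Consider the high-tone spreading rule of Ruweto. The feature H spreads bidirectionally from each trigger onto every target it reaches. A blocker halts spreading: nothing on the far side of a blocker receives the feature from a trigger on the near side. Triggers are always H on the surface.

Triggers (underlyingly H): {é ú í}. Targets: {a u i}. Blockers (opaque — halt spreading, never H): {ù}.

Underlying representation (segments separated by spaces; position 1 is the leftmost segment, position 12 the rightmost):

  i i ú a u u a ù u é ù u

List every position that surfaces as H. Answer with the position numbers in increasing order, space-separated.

1 2 3 4 5 6 7 9 10

From /ú/ at 3 rightward: 4 /a/ → H; 5 /u/ → H; 6 /u/ → H; 7 /a/ → H; 8 /ù/ blocks.
From /ú/ at 3 leftward: 2 /i/ → H; 1 /i/ → H; word edge.
From /é/ at 10 rightward: 11 /ù/ blocks.
From /é/ at 10 leftward: 9 /u/ → H; 8 /ù/ blocks.
Target with no active source: position 12 stays [-high tone].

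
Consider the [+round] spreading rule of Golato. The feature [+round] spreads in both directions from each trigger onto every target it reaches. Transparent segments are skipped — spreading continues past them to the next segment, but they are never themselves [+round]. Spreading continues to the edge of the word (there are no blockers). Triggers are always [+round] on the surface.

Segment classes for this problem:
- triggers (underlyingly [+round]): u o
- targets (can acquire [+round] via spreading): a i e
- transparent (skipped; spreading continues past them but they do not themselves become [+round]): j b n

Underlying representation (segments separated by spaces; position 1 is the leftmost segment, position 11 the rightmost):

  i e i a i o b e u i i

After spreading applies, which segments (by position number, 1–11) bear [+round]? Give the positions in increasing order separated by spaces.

1 2 3 4 5 6 8 9 10 11

From /o/ at 6 rightward: 7 /b/ transparent; 8 /e/ → [+round]; 9 /u/ is itself a trigger — this domain ends here.
From /o/ at 6 leftward: 5 /i/ → [+round]; 4 /a/ → [+round]; 3 /i/ → [+round]; 2 /e/ → [+round]; 1 /i/ → [+round]; word edge.
From /u/ at 9 rightward: 10 /i/ → [+round]; 11 /i/ → [+round]; word edge.
From /u/ at 9 leftward: 8 /e/ → [+round]; 7 /b/ transparent; 6 /o/ is itself a trigger — this domain ends here.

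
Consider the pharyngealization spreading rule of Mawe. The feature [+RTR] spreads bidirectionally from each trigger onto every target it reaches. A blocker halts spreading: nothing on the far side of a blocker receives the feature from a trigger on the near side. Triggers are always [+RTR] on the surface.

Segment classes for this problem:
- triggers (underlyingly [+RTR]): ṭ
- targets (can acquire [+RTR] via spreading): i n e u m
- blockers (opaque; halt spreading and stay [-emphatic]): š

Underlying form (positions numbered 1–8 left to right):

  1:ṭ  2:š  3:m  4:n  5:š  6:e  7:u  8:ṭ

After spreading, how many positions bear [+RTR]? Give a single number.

From /ṭ/ at 1 rightward: 2 /š/ blocks.
From /ṭ/ at 1 leftward: word edge.
From /ṭ/ at 8 rightward: word edge.
From /ṭ/ at 8 leftward: 7 /u/ → [+RTR]; 6 /e/ → [+RTR]; 5 /š/ blocks.
Targets with no active source: positions 3 4 stay [-emphatic].
[+RTR] positions on the surface: 1 6 7 8.

4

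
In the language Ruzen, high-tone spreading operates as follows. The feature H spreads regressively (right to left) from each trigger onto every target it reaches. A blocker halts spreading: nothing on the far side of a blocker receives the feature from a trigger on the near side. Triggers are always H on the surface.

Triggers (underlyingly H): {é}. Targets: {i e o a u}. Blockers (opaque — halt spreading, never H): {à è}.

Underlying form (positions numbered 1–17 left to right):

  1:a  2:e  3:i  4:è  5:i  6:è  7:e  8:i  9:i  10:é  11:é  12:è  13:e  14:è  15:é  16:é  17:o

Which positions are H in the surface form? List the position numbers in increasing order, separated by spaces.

7 8 9 10 11 15 16

From /é/ at 10 leftward: 9 /i/ → H; 8 /i/ → H; 7 /e/ → H; 6 /è/ blocks.
From /é/ at 11 leftward: 10 /é/ is itself a trigger — this domain ends here.
From /é/ at 15 leftward: 14 /è/ blocks.
From /é/ at 16 leftward: 15 /é/ is itself a trigger — this domain ends here.
Targets with no active source: positions 1 2 3 5 13 17 stay [-high tone].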